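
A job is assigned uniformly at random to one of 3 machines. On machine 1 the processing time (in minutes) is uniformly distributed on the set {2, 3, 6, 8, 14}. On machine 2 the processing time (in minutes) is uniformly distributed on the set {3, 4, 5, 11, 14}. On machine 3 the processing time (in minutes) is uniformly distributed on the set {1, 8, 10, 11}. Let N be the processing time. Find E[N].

43/6

E[N | machine 1] = (2+3+6+8+14)/5 = 33/5.
E[N | machine 2] = (3+4+5+11+14)/5 = 37/5.
E[N | machine 3] = (1+8+10+11)/4 = 15/2.
By the law of total expectation,
E[N] = (1/3)·(33/5) + (1/3)·(37/5) + (1/3)·(15/2) = 43/6.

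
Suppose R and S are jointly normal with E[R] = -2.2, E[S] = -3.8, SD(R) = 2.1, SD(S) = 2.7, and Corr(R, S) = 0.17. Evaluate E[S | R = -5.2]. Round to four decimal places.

E[S | R=x] = μ_S + ρ(σ_S/σ_R)(x − μ_R) for jointly normal variables.
E[S | R=-5.2] = -3.8 + (0.17)·(2.7/2.1)·(-5.2 − (-2.2)) = -3.8 + (0.21857)·(-3) = -4.4557.

-4.4557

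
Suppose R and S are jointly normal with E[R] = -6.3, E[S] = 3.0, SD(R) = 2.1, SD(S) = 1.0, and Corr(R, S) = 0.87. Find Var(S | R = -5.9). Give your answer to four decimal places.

For a bivariate normal, Var(S | R=x) = σ_S²(1 − ρ²).
Var(S | R=-5.9) = (1.0)²·(1 − (0.87)²) = 1·0.2431 = 0.2431.

0.2431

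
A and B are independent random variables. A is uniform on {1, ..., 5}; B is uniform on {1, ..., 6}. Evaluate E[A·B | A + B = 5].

5

Outcomes with A + B = 5: (1,4), (2,3), (3,2), (4,1), each with probability 1/30.
E[A·B | A + B = 5] = (4 + 6 + 6 + 4) / 4 = 5.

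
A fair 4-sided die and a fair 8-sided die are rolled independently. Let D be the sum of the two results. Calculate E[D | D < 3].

P(D < 3) = 1/32.
Σ over the event: 2·1/32 = 1/16.
E[D | D < 3] = (1/16) / (1/32) = 2.

2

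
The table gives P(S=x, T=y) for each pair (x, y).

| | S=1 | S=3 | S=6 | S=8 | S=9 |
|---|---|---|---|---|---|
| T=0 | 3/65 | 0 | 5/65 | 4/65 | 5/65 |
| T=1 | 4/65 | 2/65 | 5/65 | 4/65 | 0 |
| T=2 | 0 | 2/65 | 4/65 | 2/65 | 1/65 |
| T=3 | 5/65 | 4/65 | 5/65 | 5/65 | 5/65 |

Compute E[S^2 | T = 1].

458/15

P(T = 1) = 3/13.
Σ S^2·P over the event = 1·(4/65) + 9·(2/65) + 36·(5/65) + 64·(4/65) = 458/65.
E[S^2 | T = 1] = (458/65) / (3/13) = 458/15.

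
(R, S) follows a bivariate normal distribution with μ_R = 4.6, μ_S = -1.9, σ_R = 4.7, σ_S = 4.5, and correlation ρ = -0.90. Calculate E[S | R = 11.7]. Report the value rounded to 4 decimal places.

-8.0181

E[S | R=x] = μ_S + ρ(σ_S/σ_R)(x − μ_R) for jointly normal variables.
E[S | R=11.7] = -1.9 + (-0.90)·(4.5/4.7)·(11.7 − (4.6)) = -1.9 + (-0.8617)·(7.1) = -8.0181.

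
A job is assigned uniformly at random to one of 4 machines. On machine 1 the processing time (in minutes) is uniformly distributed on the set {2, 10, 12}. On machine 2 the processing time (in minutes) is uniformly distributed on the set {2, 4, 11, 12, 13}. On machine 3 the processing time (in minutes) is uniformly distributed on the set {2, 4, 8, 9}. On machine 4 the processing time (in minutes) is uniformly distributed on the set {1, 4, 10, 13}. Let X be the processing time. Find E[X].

E[X | machine 1] = (2+10+12)/3 = 8.
E[X | machine 2] = (2+4+11+12+13)/5 = 42/5.
E[X | machine 3] = (2+4+8+9)/4 = 23/4.
E[X | machine 4] = (1+4+10+13)/4 = 7.
By the law of total expectation,
E[X] = (1/4)·(8) + (1/4)·(42/5) + (1/4)·(23/4) + (1/4)·(7) = 583/80.

583/80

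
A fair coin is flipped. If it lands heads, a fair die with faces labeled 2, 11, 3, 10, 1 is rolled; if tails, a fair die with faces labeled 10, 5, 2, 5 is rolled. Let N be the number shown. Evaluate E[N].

109/20

E[N | heads] = (2+11+3+10+1)/5 = 27/5.
E[N | tails] = (10+5+2+5)/4 = 11/2.
E[N] = (1/2)·(27/5) + (1/2)·(11/2) = 109/20.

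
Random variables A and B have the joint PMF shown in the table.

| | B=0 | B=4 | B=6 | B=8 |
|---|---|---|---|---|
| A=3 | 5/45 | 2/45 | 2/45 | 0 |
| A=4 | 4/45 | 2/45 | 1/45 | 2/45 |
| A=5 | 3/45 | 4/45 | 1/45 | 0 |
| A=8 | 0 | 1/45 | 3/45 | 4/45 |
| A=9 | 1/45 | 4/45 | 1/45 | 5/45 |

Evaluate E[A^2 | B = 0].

265/13

P(B = 0) = 13/45.
Σ A^2·P over the event = 9·(5/45) + 16·(4/45) + 25·(3/45) + 81·(1/45) = 53/9.
E[A^2 | B = 0] = (53/9) / (13/45) = 265/13.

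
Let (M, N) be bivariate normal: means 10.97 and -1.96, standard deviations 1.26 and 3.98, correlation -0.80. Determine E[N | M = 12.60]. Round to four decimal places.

The regression of N on M has slope ρ·σ_N/σ_M and passes through (μ_M, μ_N).
E[N | M=12.60] = -1.96 + (-0.80)·(3.98/1.26)·(12.60 − (10.97)) = -1.96 + (-2.527)·(1.63) = -6.0790.

-6.0790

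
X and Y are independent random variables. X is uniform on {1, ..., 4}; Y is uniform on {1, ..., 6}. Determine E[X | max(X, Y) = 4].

P(max(X, Y) = 4) = 7/24.
Summing X·P(x,y) over outcomes with max(X, Y) = 4 gives 11/12.
E[X | max(X, Y) = 4] = (11/12) / (7/24) = 22/7.

22/7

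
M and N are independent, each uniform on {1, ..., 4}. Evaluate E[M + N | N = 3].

11/2

P(N = 3) = 1/4.
Summing (M+N)·P(x,y) over outcomes with N = 3 gives 11/8.
E[M + N | N = 3] = (11/8) / (1/4) = 11/2.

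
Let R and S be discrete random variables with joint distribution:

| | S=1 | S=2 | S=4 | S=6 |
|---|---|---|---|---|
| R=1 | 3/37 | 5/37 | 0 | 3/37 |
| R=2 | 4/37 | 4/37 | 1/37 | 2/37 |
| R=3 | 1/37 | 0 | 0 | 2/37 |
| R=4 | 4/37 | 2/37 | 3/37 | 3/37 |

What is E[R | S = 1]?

P(S = 1) = 12/37.
Σ R·P over the event = 1·(3/37) + 2·(4/37) + 3·(1/37) + 4·(4/37) = 30/37.
E[R | S = 1] = (30/37) / (12/37) = 5/2.

5/2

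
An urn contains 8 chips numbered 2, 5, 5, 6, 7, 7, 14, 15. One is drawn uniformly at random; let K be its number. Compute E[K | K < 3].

P(K < 3) = 1/8.
Σ over the event: 2·1/8 = 1/4.
E[K | K < 3] = (1/4) / (1/8) = 2.

2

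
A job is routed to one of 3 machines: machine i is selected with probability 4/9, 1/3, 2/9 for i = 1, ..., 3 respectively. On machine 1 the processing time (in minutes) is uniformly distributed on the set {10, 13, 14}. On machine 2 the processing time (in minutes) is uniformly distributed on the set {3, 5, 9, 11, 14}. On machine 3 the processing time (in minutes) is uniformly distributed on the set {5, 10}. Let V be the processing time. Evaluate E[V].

E[V | machine 1] = (10+13+14)/3 = 37/3.
E[V | machine 2] = (3+5+9+11+14)/5 = 42/5.
E[V | machine 3] = (5+10)/2 = 15/2.
By the law of total expectation,
E[V] = (4/9)·(37/3) + (1/3)·(42/5) + (2/9)·(15/2) = 1343/135.

1343/135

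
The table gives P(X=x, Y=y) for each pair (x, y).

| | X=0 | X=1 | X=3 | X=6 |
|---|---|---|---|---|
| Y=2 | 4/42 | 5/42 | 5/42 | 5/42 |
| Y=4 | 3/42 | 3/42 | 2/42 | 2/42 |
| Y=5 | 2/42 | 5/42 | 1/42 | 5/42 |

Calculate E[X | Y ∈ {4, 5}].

P(Y ∈ {4, 5}) = 23/42.
Σ X·P over the event = 0·(3/42) + 0·(2/42) + 1·(3/42) + 1·(5/42) + 3·(2/42) + 3·(1/42) + 6·(2/42) + 6·(5/42) = 59/42.
E[X | Y ∈ {4, 5}] = (59/42) / (23/42) = 59/23.

59/23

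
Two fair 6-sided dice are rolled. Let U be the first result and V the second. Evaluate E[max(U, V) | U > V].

14/3

P(U > V) = 5/12.
Summing max(U,V)·P(x,y) over outcomes with U > V gives 35/18.
E[max(U, V) | U > V] = (35/18) / (5/12) = 14/3.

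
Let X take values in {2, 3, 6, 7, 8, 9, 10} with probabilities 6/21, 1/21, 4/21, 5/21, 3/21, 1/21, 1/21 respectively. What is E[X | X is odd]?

P(X is odd) = 1/3.
Σ over the event: 3·1/21 + 7·5/21 + 9·1/21 = 47/21.
E[X | X is odd] = (47/21) / (1/3) = 47/7.

47/7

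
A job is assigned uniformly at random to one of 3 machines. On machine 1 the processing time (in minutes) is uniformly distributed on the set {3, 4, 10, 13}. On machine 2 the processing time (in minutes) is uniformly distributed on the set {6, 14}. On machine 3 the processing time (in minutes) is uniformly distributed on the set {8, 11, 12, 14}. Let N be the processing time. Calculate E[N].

115/12

E[N | machine 1] = (3+4+10+13)/4 = 15/2.
E[N | machine 2] = (6+14)/2 = 10.
E[N | machine 3] = (8+11+12+14)/4 = 45/4.
E[N] = (1/3)·(15/2) + (1/3)·(10) + (1/3)·(45/4) = 115/12.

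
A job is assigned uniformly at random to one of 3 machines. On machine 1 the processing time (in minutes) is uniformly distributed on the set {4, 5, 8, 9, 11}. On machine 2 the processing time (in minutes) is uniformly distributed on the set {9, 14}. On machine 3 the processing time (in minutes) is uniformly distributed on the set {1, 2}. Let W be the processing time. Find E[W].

E[W | machine 1] = (4+5+8+9+11)/5 = 37/5.
E[W | machine 2] = (9+14)/2 = 23/2.
E[W | machine 3] = (1+2)/2 = 3/2.
By the law of total expectation,
E[W] = (1/3)·(37/5) + (1/3)·(23/2) + (1/3)·(3/2) = 34/5.

34/5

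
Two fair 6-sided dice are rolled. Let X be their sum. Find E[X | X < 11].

P(X < 11) = 11/12.
E[X | X < 11] = (109/18) / (11/12) = 218/33.

218/33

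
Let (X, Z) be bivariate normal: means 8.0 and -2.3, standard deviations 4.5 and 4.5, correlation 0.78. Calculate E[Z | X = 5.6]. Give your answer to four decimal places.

-4.1720

E[Z | X=x] = μ_Z + ρ(σ_Z/σ_X)(x − μ_X) for jointly normal variables.
E[Z | X=5.6] = -2.3 + (0.78)·(4.5/4.5)·(5.6 − (8.0)) = -2.3 + (0.78)·(-2.4) = -4.1720.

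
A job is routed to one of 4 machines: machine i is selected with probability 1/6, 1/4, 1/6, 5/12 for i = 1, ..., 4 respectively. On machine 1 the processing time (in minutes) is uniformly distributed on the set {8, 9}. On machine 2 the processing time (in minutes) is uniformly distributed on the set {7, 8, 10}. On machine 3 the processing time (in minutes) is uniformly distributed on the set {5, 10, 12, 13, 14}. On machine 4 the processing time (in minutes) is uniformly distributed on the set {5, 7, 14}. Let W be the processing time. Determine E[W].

E[W | machine 1] = (8+9)/2 = 17/2.
E[W | machine 2] = (7+8+10)/3 = 25/3.
E[W | machine 3] = (5+10+12+13+14)/5 = 54/5.
E[W | machine 4] = (5+7+14)/3 = 26/3.
By the law of total expectation,
E[W] = (1/6)·(17/2) + (1/4)·(25/3) + (1/6)·(54/5) + (5/12)·(26/3) = 401/45.

401/45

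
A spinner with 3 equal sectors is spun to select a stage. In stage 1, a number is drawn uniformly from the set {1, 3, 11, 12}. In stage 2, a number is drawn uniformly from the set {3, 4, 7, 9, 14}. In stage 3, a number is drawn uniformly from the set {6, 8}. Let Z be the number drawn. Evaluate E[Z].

E[Z | stage 1] = (1+3+11+12)/4 = 27/4.
E[Z | stage 2] = (3+4+7+9+14)/5 = 37/5.
E[Z | stage 3] = (6+8)/2 = 7.
By the law of total expectation,
E[Z] = (1/3)·(27/4) + (1/3)·(37/5) + (1/3)·(7) = 141/20.

141/20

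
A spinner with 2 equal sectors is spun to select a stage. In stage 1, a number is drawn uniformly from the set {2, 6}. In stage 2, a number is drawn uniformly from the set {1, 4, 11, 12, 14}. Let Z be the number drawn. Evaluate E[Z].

E[Z | stage 1] = (2+6)/2 = 4.
E[Z | stage 2] = (1+4+11+12+14)/5 = 42/5.
E[Z] = (1/2)·(4) + (1/2)·(42/5) = 31/5.

31/5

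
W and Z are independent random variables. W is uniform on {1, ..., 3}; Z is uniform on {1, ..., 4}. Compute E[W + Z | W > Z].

4

Outcomes with W > Z: (2,1), (3,1), (3,2), each with probability 1/12.
E[W + Z | W > Z] = (3 + 4 + 5) / 3 = 4.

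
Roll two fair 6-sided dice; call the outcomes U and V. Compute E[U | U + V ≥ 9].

5

P(U + V ≥ 9) = 5/18.
Summing U·P(x,y) over outcomes with U + V ≥ 9 gives 25/18.
E[U | U + V ≥ 9] = (25/18) / (5/18) = 5.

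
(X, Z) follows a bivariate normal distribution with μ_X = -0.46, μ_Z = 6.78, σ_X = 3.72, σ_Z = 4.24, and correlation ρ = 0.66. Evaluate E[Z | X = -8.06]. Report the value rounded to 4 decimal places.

1.0628

For a bivariate normal, E[Z | X=x] = μ_Z + ρ·(σ_Z/σ_X)·(x − μ_X).
E[Z | X=-8.06] = 6.78 + (0.66)·(4.24/3.72)·(-8.06 − (-0.46)) = 6.78 + (0.75226)·(-7.6) = 1.0628.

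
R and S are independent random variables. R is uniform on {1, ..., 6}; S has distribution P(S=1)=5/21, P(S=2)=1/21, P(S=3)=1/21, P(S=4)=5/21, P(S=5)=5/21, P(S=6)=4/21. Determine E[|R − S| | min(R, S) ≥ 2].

61/40

P(min(R, S) ≥ 2) = 40/63.
Summing |R−S|·P(x,y) over outcomes with min(R, S) ≥ 2 gives 61/63.
E[|R − S| | min(R, S) ≥ 2] = (61/63) / (40/63) = 61/40.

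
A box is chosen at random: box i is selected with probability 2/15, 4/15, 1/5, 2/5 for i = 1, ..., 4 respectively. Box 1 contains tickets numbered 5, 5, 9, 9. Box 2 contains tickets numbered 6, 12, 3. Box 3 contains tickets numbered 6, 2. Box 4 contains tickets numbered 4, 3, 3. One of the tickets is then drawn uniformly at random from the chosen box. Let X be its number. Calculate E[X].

E[X | box 1] = (5+5+9+9)/4 = 7.
E[X | box 2] = (6+12+3)/3 = 7.
E[X | box 3] = (6+2)/2 = 4.
E[X | box 4] = (4+3+3)/3 = 10/3.
By the law of total expectation,
E[X] = (2/15)·(7) + (4/15)·(7) + (1/5)·(4) + (2/5)·(10/3) = 74/15.

74/15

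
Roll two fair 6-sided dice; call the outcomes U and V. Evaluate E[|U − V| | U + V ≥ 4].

P(U + V ≥ 4) = 11/12.
Summing |U−V|·P(x,y) over outcomes with U + V ≥ 4 gives 17/9.
E[|U − V| | U + V ≥ 4] = (17/9) / (11/12) = 68/33.

68/33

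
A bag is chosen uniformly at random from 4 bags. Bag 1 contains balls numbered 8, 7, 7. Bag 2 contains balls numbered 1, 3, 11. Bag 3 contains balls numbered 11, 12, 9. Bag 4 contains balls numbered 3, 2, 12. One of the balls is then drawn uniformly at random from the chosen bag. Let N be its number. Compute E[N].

43/6

E[N | bag 1] = (8+7+7)/3 = 22/3.
E[N | bag 2] = (1+3+11)/3 = 5.
E[N | bag 3] = (11+12+9)/3 = 32/3.
E[N | bag 4] = (3+2+12)/3 = 17/3.
E[N] = (1/4)·(22/3) + (1/4)·(5) + (1/4)·(32/3) + (1/4)·(17/3) = 43/6.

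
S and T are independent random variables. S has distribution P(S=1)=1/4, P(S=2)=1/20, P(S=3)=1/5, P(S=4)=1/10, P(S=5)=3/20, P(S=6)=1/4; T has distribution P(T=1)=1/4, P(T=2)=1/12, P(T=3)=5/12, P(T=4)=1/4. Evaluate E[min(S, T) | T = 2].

P(T = 2) = 1/12.
Summing min(S,T)·P(x,y) over outcomes with T = 2 gives 7/48.
E[min(S, T) | T = 2] = (7/48) / (1/12) = 7/4.

7/4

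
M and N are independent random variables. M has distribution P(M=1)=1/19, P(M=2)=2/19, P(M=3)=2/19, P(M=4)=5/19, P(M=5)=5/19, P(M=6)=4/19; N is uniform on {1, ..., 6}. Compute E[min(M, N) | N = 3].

P(N = 3) = 1/6.
Summing min(M,N)·P(x,y) over outcomes with N = 3 gives 53/114.
E[min(M, N) | N = 3] = (53/114) / (1/6) = 53/19.

53/19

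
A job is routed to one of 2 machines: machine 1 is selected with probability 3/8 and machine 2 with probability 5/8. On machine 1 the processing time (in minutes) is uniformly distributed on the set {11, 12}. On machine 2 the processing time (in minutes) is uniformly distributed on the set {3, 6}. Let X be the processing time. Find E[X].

E[X | machine 1] = (11+12)/2 = 23/2.
E[X | machine 2] = (3+6)/2 = 9/2.
By the law of total expectation,
E[X] = (3/8)·(23/2) + (5/8)·(9/2) = 57/8.

57/8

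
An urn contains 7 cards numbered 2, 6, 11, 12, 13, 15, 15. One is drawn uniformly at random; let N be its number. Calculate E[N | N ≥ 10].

P(N ≥ 10) = 5/7.
Σ over the event: 11·1/7 + 12·1/7 + 13·1/7 + 15·2/7 = 66/7.
E[N | N ≥ 10] = (66/7) / (5/7) = 66/5.

66/5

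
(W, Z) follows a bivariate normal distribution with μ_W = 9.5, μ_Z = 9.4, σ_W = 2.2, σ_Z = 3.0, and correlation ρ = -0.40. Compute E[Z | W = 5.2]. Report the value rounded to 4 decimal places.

For a bivariate normal, E[Z | W=x] = μ_Z + ρ·(σ_Z/σ_W)·(x − μ_W).
E[Z | W=5.2] = 9.4 + (-0.40)·(3.0/2.2)·(5.2 − (9.5)) = 9.4 + (-0.545455)·(-4.3) = 11.7455.

11.7455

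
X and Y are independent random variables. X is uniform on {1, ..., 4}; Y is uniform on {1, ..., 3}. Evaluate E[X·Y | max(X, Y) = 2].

Outcomes with max(X, Y) = 2: (1,2), (2,1), (2,2), each with probability 1/12.
E[X·Y | max(X, Y) = 2] = (2 + 2 + 4) / 3 = 8/3.

8/3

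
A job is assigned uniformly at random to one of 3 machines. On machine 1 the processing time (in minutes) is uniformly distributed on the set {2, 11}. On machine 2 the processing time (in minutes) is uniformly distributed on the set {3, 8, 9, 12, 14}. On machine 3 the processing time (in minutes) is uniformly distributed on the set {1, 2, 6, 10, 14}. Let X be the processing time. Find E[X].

223/30

E[X | machine 1] = (2+11)/2 = 13/2.
E[X | machine 2] = (3+8+9+12+14)/5 = 46/5.
E[X | machine 3] = (1+2+6+10+14)/5 = 33/5.
E[X] = (1/3)·(13/2) + (1/3)·(46/5) + (1/3)·(33/5) = 223/30.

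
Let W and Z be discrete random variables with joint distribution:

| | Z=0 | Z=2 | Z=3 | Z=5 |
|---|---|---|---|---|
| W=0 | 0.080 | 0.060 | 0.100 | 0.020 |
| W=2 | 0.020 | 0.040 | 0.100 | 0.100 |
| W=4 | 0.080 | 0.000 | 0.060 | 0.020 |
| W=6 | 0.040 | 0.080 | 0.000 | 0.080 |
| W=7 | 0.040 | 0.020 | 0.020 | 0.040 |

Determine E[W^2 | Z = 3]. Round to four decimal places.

8.3571

P(Z = 3) = 0.280.
Σ W^2·P over the event = 0·(0.100) + 4·(0.100) + 16·(0.060) + 49·(0.020) = 2.340.
E[W^2 | Z = 3] = (2.340) / (0.280) = 8.3571.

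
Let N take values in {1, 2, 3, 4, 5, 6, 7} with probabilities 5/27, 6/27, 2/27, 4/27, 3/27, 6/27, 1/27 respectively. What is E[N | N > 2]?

5

P(N > 2) = 16/27.
Σ over the event: 3·2/27 + 4·4/27 + 5·1/9 + 6·2/9 + 7·1/27 = 80/27.
E[N | N > 2] = (80/27) / (16/27) = 5.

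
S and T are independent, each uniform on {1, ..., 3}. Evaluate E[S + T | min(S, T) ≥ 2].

5

Outcomes with min(S, T) ≥ 2: (2,2), (2,3), (3,2), (3,3), each with probability 1/9.
E[S + T | min(S, T) ≥ 2] = (4 + 5 + 5 + 6) / 4 = 5.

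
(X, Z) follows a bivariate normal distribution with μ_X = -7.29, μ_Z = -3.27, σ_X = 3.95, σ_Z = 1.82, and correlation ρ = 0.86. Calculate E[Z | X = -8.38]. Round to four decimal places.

For a bivariate normal, E[Z | X=x] = μ_Z + ρ·(σ_Z/σ_X)·(x − μ_X).
E[Z | X=-8.38] = -3.27 + (0.86)·(1.82/3.95)·(-8.38 − (-7.29)) = -3.27 + (0.39625)·(-1.09) = -3.7019.

-3.7019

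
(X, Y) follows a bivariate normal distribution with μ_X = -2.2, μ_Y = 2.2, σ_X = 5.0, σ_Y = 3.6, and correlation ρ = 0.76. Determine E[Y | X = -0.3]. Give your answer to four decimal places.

3.2397

The regression of Y on X has slope ρ·σ_Y/σ_X and passes through (μ_X, μ_Y).
E[Y | X=-0.3] = 2.2 + (0.76)·(3.6/5.0)·(-0.3 − (-2.2)) = 2.2 + (0.5472)·(1.9) = 3.2397.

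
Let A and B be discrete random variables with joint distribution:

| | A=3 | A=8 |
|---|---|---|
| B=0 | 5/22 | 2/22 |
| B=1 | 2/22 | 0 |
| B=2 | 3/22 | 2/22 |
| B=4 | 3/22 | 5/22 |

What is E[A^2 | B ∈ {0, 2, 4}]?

P(B ∈ {0, 2, 4}) = 10/11.
Σ A^2·P over the event = 9·(5/22) + 9·(3/22) + 9·(3/22) + 64·(2/22) + 64·(2/22) + 64·(5/22) = 675/22.
E[A^2 | B ∈ {0, 2, 4}] = (675/22) / (10/11) = 135/4.

135/4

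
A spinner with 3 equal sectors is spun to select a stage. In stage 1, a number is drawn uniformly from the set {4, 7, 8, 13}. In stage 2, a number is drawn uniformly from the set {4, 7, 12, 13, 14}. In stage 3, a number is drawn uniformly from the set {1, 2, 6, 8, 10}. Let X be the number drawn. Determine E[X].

E[X | stage 1] = (4+7+8+13)/4 = 8.
E[X | stage 2] = (4+7+12+13+14)/5 = 10.
E[X | stage 3] = (1+2+6+8+10)/5 = 27/5.
By the law of total expectation,
E[X] = (1/3)·(8) + (1/3)·(10) + (1/3)·(27/5) = 39/5.

39/5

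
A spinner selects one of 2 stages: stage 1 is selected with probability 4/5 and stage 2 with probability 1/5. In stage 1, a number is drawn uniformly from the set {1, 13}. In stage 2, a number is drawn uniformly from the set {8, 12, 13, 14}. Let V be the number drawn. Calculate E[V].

159/20

E[V | stage 1] = (1+13)/2 = 7.
E[V | stage 2] = (8+12+13+14)/4 = 47/4.
E[V] = (4/5)·(7) + (1/5)·(47/4) = 159/20.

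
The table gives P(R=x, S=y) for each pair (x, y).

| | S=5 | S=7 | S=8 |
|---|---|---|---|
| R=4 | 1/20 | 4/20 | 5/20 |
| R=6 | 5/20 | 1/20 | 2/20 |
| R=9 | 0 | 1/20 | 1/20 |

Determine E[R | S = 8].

P(S = 8) = 2/5.
Σ R·P over the event = 4·(5/20) + 6·(2/20) + 9·(1/20) = 41/20.
E[R | S = 8] = (41/20) / (2/5) = 41/8.

41/8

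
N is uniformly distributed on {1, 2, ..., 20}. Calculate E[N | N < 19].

P(N < 19) = 9/10.
E[N | N < 19] = (171/20) / (9/10) = 19/2.

19/2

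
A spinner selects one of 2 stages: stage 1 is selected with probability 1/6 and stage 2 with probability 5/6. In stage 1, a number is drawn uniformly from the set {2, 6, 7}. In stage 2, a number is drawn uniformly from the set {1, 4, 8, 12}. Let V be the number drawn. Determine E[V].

145/24

E[V | stage 1] = (2+6+7)/3 = 5.
E[V | stage 2] = (1+4+8+12)/4 = 25/4.
E[V] = (1/6)·(5) + (5/6)·(25/4) = 145/24.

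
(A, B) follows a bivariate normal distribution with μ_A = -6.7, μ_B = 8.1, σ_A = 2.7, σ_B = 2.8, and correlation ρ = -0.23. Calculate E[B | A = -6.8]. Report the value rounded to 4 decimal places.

The regression of B on A has slope ρ·σ_B/σ_A and passes through (μ_A, μ_B).
E[B | A=-6.8] = 8.1 + (-0.23)·(2.8/2.7)·(-6.8 − (-6.7)) = 8.1 + (-0.23852)·(-0.1) = 8.1239.

8.1239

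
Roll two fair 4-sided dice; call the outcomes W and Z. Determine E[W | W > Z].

Outcomes with W > Z: (2,1), (3,1), (3,2), (4,1), (4,2), (4,3), each with probability 1/16.
E[W | W > Z] = (2 + 3 + 3 + 4 + 4 + 4) / 6 = 10/3.

10/3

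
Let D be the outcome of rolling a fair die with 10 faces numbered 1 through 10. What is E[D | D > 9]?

Given D > 9, D is equally likely to be any of {10}.
E[D | D > 9] = (10) / 1 = 10.

10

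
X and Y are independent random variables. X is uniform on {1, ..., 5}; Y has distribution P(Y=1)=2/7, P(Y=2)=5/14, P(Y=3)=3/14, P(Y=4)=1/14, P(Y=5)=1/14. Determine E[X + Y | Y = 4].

7

P(Y = 4) = 1/14.
Summing (X+Y)·P(x,y) over outcomes with Y = 4 gives 1/2.
E[X + Y | Y = 4] = (1/2) / (1/14) = 7.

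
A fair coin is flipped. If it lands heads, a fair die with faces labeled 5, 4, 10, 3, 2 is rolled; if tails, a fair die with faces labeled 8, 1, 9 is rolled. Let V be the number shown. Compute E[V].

E[V | heads] = (5+4+10+3+2)/5 = 24/5.
E[V | tails] = (8+1+9)/3 = 6.
By the law of total expectation,
E[V] = (1/2)·(24/5) + (1/2)·(6) = 27/5.

27/5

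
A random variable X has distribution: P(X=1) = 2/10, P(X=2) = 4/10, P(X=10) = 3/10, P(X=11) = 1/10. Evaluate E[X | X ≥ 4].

P(X ≥ 4) = 2/5.
Σ over the event: 10·3/10 + 11·1/10 = 41/10.
E[X | X ≥ 4] = (41/10) / (2/5) = 41/4.

41/4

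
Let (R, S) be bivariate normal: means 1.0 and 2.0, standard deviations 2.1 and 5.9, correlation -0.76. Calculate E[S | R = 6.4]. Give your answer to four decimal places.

E[S | R=x] = μ_S + ρ(σ_S/σ_R)(x − μ_R) for jointly normal variables.
E[S | R=6.4] = 2.0 + (-0.76)·(5.9/2.1)·(6.4 − (1.0)) = 2.0 + (-2.13524)·(5.4) = -9.5303.

-9.5303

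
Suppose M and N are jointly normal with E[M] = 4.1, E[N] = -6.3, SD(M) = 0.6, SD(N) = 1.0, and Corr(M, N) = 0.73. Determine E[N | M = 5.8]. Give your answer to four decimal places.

-4.2317

The regression of N on M has slope ρ·σ_N/σ_M and passes through (μ_M, μ_N).
E[N | M=5.8] = -6.3 + (0.73)·(1.0/0.6)·(5.8 − (4.1)) = -6.3 + (1.21667)·(1.7) = -4.2317.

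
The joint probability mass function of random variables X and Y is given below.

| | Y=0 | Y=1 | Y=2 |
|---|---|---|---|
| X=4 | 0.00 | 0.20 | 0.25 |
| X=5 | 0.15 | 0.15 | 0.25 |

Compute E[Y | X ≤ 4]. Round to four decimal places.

P(X ≤ 4) = 0.45.
Σ Y·P over the event = 1·(0.20) + 2·(0.25) = 0.70.
E[Y | X ≤ 4] = (0.70) / (0.45) = 1.5556.

1.5556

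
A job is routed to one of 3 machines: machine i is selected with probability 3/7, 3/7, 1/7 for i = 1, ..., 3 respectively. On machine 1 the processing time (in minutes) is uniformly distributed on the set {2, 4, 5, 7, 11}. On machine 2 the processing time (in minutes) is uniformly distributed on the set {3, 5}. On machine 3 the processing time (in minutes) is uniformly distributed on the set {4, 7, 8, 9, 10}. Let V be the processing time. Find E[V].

37/7

E[V | machine 1] = (2+4+5+7+11)/5 = 29/5.
E[V | machine 2] = (3+5)/2 = 4.
E[V | machine 3] = (4+7+8+9+10)/5 = 38/5.
E[V] = (3/7)·(29/5) + (3/7)·(4) + (1/7)·(38/5) = 37/7.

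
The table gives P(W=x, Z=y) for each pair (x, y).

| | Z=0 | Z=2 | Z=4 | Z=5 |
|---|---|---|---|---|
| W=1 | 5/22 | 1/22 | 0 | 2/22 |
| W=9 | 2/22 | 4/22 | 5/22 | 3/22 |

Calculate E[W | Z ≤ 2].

5

P(Z ≤ 2) = 6/11.
Σ W·P over the event = 1·(5/22) + 1·(1/22) + 9·(2/22) + 9·(4/22) = 30/11.
E[W | Z ≤ 2] = (30/11) / (6/11) = 5.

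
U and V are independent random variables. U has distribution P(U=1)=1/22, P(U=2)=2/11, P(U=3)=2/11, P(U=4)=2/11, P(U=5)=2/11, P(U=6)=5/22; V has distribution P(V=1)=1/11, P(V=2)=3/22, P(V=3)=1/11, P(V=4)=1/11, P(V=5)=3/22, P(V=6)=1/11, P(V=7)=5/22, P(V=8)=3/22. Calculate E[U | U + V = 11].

246/55

P(U + V = 11) = 5/44.
Summing U·P(x,y) over outcomes with U + V = 11 gives 123/242.
E[U | U + V = 11] = (123/242) / (5/44) = 246/55.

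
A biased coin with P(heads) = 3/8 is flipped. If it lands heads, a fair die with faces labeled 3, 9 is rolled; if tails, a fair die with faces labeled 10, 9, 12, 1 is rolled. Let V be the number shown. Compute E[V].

E[V | heads] = (3+9)/2 = 6.
E[V | tails] = (10+9+12+1)/4 = 8.
E[V] = (3/8)·(6) + (5/8)·(8) = 29/4.

29/4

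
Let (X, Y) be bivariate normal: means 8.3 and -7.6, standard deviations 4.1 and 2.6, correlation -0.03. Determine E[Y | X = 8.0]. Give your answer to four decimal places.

-7.5943

The regression of Y on X has slope ρ·σ_Y/σ_X and passes through (μ_X, μ_Y).
E[Y | X=8.0] = -7.6 + (-0.03)·(2.6/4.1)·(8.0 − (8.3)) = -7.6 + (-0.019024)·(-0.3) = -7.5943.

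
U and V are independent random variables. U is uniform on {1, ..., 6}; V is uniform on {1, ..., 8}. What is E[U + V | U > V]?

7

P(U > V) = 5/16.
Summing (U+V)·P(x,y) over outcomes with U > V gives 35/16.
E[U + V | U > V] = (35/16) / (5/16) = 7.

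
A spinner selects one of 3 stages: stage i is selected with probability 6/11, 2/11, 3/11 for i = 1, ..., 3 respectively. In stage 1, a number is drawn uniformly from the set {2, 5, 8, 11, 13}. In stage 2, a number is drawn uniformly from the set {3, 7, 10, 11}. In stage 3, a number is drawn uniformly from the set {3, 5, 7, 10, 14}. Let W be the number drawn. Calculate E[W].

E[W | stage 1] = (2+5+8+11+13)/5 = 39/5.
E[W | stage 2] = (3+7+10+11)/4 = 31/4.
E[W | stage 3] = (3+5+7+10+14)/5 = 39/5.
E[W] = (6/11)·(39/5) + (2/11)·(31/4) + (3/11)·(39/5) = 857/110.

857/110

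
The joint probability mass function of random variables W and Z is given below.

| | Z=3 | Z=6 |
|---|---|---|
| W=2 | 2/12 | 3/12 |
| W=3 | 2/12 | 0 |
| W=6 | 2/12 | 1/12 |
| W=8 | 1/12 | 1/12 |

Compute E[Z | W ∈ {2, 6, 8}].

9/2

P(W ∈ {2, 6, 8}) = 5/6.
Σ Z·P over the event = 3·(2/12) + 6·(3/12) + 3·(2/12) + 6·(1/12) + 3·(1/12) + 6·(1/12) = 15/4.
E[Z | W ∈ {2, 6, 8}] = (15/4) / (5/6) = 9/2.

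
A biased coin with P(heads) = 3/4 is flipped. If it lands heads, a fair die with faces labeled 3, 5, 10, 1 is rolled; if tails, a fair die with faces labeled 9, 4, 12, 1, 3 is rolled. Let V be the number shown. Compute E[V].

E[V | heads] = (3+5+10+1)/4 = 19/4.
E[V | tails] = (9+4+12+1+3)/5 = 29/5.
By the law of total expectation,
E[V] = (3/4)·(19/4) + (1/4)·(29/5) = 401/80.

401/80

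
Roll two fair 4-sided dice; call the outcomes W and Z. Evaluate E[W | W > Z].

Outcomes with W > Z: (2,1), (3,1), (3,2), (4,1), (4,2), (4,3), each with probability 1/16.
E[W | W > Z] = (2 + 3 + 3 + 4 + 4 + 4) / 6 = 10/3.

10/3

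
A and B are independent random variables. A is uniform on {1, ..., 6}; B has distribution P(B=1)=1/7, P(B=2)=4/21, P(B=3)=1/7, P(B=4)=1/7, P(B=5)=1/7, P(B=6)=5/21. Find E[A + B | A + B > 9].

P(A + B > 9) = 4/21.
Summing (A+B)·P(x,y) over outcomes with A + B > 9 gives 43/21.
E[A + B | A + B > 9] = (43/21) / (4/21) = 43/4.

43/4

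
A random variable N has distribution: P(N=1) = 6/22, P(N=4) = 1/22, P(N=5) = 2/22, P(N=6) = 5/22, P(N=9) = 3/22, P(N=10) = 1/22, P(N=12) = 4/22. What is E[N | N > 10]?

P(N > 10) = 2/11.
Σ over the event: 12·2/11 = 24/11.
E[N | N > 10] = (24/11) / (2/11) = 12.

12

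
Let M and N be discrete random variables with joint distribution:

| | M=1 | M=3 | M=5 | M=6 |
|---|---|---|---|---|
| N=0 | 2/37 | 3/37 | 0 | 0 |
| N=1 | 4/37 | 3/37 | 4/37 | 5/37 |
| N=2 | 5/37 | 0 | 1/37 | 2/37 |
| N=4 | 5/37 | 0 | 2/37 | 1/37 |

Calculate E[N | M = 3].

P(M = 3) = 6/37.
Σ N·P over the event = 0·(3/37) + 1·(3/37) = 3/37.
E[N | M = 3] = (3/37) / (6/37) = 1/2.

1/2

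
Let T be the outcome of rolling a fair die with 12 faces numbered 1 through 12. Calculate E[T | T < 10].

5

Given T < 10, T is equally likely to be any of {1, 2, 3, 4, 5, 6, 7, 8, 9}.
E[T | T < 10] = (1 + 2 + 3 + 4 + 5 + 6 + 7 + 8 + 9) / 9 = 5.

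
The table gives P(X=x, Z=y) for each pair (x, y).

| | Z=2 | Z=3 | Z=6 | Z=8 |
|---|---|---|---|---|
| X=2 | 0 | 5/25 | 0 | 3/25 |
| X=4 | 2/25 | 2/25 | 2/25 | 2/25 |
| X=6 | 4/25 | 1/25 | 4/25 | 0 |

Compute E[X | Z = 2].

P(Z = 2) = 6/25.
Σ X·P over the event = 4·(2/25) + 6·(4/25) = 32/25.
E[X | Z = 2] = (32/25) / (6/25) = 16/3.

16/3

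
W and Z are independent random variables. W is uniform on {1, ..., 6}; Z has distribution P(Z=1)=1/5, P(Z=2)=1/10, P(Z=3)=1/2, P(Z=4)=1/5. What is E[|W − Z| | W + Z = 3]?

P(W + Z = 3) = 1/20.
Summing |W−Z|·P(x,y) over outcomes with W + Z = 3 gives 1/20.
E[|W − Z| | W + Z = 3] = (1/20) / (1/20) = 1.

1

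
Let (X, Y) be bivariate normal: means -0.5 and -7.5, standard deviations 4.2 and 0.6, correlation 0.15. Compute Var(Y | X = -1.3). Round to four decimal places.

For a bivariate normal, Var(Y | X=x) = σ_Y²(1 − ρ²).
Var(Y | X=-1.3) = (0.6)²·(1 − (0.15)²) = 0.36·0.9775 = 0.3519.

0.3519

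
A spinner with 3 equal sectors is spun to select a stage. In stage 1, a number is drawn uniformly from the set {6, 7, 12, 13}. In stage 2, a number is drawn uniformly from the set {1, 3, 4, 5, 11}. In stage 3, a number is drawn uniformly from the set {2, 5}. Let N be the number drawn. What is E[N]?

89/15

E[N | stage 1] = (6+7+12+13)/4 = 19/2.
E[N | stage 2] = (1+3+4+5+11)/5 = 24/5.
E[N | stage 3] = (2+5)/2 = 7/2.
E[N] = (1/3)·(19/2) + (1/3)·(24/5) + (1/3)·(7/2) = 89/15.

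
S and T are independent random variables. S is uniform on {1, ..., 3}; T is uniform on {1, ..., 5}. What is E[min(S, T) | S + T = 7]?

5/2

Outcomes with S + T = 7: (2,5), (3,4), each with probability 1/15.
E[min(S, T) | S + T = 7] = (2 + 3) / 2 = 5/2.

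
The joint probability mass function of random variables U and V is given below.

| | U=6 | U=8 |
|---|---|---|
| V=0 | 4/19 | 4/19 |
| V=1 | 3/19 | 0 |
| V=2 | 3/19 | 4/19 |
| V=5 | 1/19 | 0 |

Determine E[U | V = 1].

6

P(V = 1) = 3/19.
Σ U·P over the event = 6·(3/19) = 18/19.
E[U | V = 1] = (18/19) / (3/19) = 6.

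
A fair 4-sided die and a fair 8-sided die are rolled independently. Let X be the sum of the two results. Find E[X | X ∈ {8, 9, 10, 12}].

55/6

P(X ∈ {8, 9, 10, 12}) = 3/8.
Σ over the event: 8·1/8 + 9·1/8 + 10·3/32 + 12·1/32 = 55/16.
E[X | X ∈ {8, 9, 10, 12}] = (55/16) / (3/8) = 55/6.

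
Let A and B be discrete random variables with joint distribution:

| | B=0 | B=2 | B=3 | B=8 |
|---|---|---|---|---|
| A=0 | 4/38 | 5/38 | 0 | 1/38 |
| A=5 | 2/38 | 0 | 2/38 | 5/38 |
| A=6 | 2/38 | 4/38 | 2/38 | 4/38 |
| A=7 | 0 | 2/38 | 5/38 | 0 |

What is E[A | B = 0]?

11/4

P(B = 0) = 4/19.
Summing A·P(A=x,B=y) over the conditioning event gives 11/19.
E[A | B = 0] = (11/19) / (4/19) = 11/4.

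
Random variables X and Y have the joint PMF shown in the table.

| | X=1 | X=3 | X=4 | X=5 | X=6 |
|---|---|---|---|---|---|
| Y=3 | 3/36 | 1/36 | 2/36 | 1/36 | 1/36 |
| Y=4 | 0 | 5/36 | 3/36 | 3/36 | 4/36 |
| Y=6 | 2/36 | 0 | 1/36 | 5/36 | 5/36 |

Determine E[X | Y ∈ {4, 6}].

127/28

P(Y ∈ {4, 6}) = 7/9.
Σ X·P over the event = 1·(2/36) + 3·(5/36) + 4·(3/36) + 4·(1/36) + 5·(3/36) + 5·(5/36) + 6·(4/36) + 6·(5/36) = 127/36.
E[X | Y ∈ {4, 6}] = (127/36) / (7/9) = 127/28.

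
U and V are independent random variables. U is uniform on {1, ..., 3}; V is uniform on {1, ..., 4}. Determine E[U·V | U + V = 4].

Outcomes with U + V = 4: (1,3), (2,2), (3,1), each with probability 1/12.
E[U·V | U + V = 4] = (3 + 4 + 3) / 3 = 10/3.

10/3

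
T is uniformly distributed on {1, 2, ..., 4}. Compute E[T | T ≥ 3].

7/2

Given T ≥ 3, T is equally likely to be any of {3, 4}.
E[T | T ≥ 3] = (3 + 4) / 2 = 7/2.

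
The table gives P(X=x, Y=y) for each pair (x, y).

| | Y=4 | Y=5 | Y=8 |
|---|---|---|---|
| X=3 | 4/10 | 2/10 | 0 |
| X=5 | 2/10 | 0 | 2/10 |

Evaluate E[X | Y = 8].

P(Y = 8) = 1/5.
Summing X·P(X=x,Y=y) over the conditioning event gives 1.
E[X | Y = 8] = (1) / (1/5) = 5.

5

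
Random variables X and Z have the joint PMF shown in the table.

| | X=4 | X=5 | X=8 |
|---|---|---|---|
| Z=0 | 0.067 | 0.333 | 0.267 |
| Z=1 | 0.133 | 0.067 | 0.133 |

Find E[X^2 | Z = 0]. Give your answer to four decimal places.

39.7076

P(Z = 0) = 0.667.
Σ X^2·P over the event = 16·(0.067) + 25·(0.333) + 64·(0.267) = 26.485.
E[X^2 | Z = 0] = (26.485) / (0.667) = 39.7076.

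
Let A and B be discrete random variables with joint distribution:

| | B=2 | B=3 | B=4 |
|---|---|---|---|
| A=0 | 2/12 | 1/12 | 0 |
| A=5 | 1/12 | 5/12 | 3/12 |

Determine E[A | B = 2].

5/3

P(B = 2) = 1/4.
Summing A·P(A=x,B=y) over the conditioning event gives 5/12.
E[A | B = 2] = (5/12) / (1/4) = 5/3.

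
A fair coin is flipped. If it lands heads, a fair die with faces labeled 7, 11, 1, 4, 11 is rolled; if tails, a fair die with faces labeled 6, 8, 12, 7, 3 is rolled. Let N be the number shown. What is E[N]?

E[N | heads] = (7+11+1+4+11)/5 = 34/5.
E[N | tails] = (6+8+12+7+3)/5 = 36/5.
By the law of total expectation,
E[N] = (1/2)·(34/5) + (1/2)·(36/5) = 7.

7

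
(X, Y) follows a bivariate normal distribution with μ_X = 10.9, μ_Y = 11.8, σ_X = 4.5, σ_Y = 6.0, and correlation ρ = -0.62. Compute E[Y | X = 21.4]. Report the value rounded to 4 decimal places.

3.1200

The regression of Y on X has slope ρ·σ_Y/σ_X and passes through (μ_X, μ_Y).
E[Y | X=21.4] = 11.8 + (-0.62)·(6.0/4.5)·(21.4 − (10.9)) = 11.8 + (-0.82667)·(10.5) = 3.1200.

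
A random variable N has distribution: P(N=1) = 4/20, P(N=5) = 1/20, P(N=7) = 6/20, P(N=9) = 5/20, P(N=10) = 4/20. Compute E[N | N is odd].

6

P(N is odd) = 4/5.
Σ over the event: 1·1/5 + 5·1/20 + 7·3/10 + 9·1/4 = 24/5.
E[N | N is odd] = (24/5) / (4/5) = 6.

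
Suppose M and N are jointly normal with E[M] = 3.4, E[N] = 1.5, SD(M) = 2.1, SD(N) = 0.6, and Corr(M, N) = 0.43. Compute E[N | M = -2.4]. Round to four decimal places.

0.7874

E[N | M=x] = μ_N + ρ(σ_N/σ_M)(x − μ_M) for jointly normal variables.
E[N | M=-2.4] = 1.5 + (0.43)·(0.6/2.1)·(-2.4 − (3.4)) = 1.5 + (0.12286)·(-5.8) = 0.7874.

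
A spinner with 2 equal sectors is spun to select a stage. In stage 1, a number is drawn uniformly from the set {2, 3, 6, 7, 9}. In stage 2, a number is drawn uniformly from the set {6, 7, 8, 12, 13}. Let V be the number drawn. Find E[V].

E[V | stage 1] = (2+3+6+7+9)/5 = 27/5.
E[V | stage 2] = (6+7+8+12+13)/5 = 46/5.
By the law of total expectation,
E[V] = (1/2)·(27/5) + (1/2)·(46/5) = 73/10.

73/10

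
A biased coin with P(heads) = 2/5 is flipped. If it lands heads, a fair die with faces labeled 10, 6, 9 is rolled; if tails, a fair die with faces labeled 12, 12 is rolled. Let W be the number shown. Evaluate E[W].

158/15

E[W | heads] = (10+6+9)/3 = 25/3.
E[W | tails] = (12+12)/2 = 12.
By the law of total expectation,
E[W] = (2/5)·(25/3) + (3/5)·(12) = 158/15.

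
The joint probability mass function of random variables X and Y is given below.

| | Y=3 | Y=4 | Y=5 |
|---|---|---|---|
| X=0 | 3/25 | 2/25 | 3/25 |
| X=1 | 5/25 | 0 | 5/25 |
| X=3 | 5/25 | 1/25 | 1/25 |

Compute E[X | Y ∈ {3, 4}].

P(Y ∈ {3, 4}) = 16/25.
Summing X·P(X=x,Y=y) over the conditioning event gives 23/25.
E[X | Y ∈ {3, 4}] = (23/25) / (16/25) = 23/16.

23/16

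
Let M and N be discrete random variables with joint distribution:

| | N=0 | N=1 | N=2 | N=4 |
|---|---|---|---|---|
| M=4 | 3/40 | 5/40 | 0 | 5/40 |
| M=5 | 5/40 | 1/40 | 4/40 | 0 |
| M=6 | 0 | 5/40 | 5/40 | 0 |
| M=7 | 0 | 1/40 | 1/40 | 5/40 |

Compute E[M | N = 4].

P(N = 4) = 1/4.
Σ M·P over the event = 4·(5/40) + 7·(5/40) = 11/8.
E[M | N = 4] = (11/8) / (1/4) = 11/2.

11/2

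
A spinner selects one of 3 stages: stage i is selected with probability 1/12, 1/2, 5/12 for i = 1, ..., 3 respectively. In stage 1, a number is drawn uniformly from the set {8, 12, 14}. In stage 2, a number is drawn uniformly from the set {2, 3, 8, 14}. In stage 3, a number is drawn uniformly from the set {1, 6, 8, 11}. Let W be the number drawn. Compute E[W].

E[W | stage 1] = (8+12+14)/3 = 34/3.
E[W | stage 2] = (2+3+8+14)/4 = 27/4.
E[W | stage 3] = (1+6+8+11)/4 = 13/2.
By the law of total expectation,
E[W] = (1/12)·(34/3) + (1/2)·(27/4) + (5/12)·(13/2) = 253/36.

253/36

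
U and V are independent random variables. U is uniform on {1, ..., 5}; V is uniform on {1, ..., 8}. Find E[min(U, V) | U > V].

Outcomes with U > V: (2,1), (3,1), (3,2), (4,1), (4,2), (4,3), (5,1), (5,2), (5,3), (5,4), each with probability 1/40.
E[min(U, V) | U > V] = (1 + 1 + 2 + 1 + 2 + 3 + 1 + 2 + 3 + 4) / 10 = 2.

2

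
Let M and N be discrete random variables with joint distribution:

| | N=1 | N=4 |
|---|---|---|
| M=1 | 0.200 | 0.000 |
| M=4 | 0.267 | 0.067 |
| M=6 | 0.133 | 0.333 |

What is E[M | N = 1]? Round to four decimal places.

P(N = 1) = 0.600.
Σ M·P over the event = 1·(0.200) + 4·(0.267) + 6·(0.133) = 2.066.
E[M | N = 1] = (2.066) / (0.600) = 3.4433.

3.4433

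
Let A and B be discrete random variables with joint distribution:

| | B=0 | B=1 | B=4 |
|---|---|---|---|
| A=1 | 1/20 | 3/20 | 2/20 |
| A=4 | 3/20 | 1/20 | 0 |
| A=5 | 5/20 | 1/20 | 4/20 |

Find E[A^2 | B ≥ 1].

146/11

P(B ≥ 1) = 11/20.
Summing A^2·P(A=x,B=y) over the conditioning event gives 73/10.
E[A^2 | B ≥ 1] = (73/10) / (11/20) = 146/11.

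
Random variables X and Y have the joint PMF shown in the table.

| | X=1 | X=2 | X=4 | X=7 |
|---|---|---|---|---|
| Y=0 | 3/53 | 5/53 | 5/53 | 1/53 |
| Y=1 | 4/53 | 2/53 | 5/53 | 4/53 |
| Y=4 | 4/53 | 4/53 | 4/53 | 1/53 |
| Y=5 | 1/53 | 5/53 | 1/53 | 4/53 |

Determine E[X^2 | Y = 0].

76/7

P(Y = 0) = 14/53.
Σ X^2·P over the event = 1·(3/53) + 4·(5/53) + 16·(5/53) + 49·(1/53) = 152/53.
E[X^2 | Y = 0] = (152/53) / (14/53) = 76/7.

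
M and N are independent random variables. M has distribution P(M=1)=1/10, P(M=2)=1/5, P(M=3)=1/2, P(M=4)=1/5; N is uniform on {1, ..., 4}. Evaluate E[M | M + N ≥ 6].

29/9

P(M + N ≥ 6) = 9/20.
Summing M·P(x,y) over outcomes with M + N ≥ 6 gives 29/20.
E[M | M + N ≥ 6] = (29/20) / (9/20) = 29/9.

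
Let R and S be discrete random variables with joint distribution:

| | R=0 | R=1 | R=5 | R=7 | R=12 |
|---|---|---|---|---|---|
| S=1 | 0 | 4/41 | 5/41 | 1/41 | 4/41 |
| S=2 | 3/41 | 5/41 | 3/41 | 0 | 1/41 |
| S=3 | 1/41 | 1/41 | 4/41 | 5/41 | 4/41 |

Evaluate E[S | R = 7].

8/3

P(R = 7) = 6/41.
Σ S·P over the event = 1·(1/41) + 3·(5/41) = 16/41.
E[S | R = 7] = (16/41) / (6/41) = 8/3.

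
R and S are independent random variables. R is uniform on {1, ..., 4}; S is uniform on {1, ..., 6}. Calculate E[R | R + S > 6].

3

Outcomes with R + S > 6: (1,6), (2,5), (2,6), (3,4), (3,5), (3,6), (4,3), (4,4), (4,5), (4,6), each with probability 1/24.
E[R | R + S > 6] = (1 + 2 + 2 + 3 + 3 + 3 + 4 + 4 + 4 + 4) / 10 = 3.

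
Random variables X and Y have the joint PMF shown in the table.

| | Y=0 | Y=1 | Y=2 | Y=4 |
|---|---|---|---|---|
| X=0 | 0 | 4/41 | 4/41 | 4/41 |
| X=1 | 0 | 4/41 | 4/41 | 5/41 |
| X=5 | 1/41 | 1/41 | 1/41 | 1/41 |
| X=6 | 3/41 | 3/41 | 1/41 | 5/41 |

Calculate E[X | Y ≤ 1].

25/8

P(Y ≤ 1) = 16/41.
Σ X·P over the event = 0·(4/41) + 1·(4/41) + 5·(1/41) + 5·(1/41) + 6·(3/41) + 6·(3/41) = 50/41.
E[X | Y ≤ 1] = (50/41) / (16/41) = 25/8.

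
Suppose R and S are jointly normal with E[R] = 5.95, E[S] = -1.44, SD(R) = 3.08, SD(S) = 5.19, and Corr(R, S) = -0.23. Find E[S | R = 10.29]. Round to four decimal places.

For a bivariate normal, E[S | R=x] = μ_S + ρ·(σ_S/σ_R)·(x − μ_R).
E[S | R=10.29] = -1.44 + (-0.23)·(5.19/3.08)·(10.29 − (5.95)) = -1.44 + (-0.38756)·(4.34) = -3.1220.

-3.1220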